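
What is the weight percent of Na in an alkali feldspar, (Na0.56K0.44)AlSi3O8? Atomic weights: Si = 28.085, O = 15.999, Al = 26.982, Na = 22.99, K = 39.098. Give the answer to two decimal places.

M((Na0.56K0.44)AlSi3O8) = 269.307 g/mol.
Na contributes 0.56 × 22.99 = 12.874 g per mole.
12.874/269.307 = 0.0478 → 4.78%.

4.78 weight percent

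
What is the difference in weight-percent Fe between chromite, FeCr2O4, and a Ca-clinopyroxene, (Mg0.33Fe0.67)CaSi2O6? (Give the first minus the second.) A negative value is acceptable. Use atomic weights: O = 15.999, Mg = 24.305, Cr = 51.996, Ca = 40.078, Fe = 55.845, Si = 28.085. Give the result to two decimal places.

9.21 percentage points

First mineral: 55.845 g Fe in 223.833 g formula = 24.95 wt% Fe.
Second mineral: 37.416 g Fe in 237.679 g formula = 15.74 wt% Fe.
24.95% − 15.74% gives a difference of 9.21 percentage points.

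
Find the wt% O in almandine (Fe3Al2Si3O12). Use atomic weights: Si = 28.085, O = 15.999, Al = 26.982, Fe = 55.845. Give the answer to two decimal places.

38.57 weight percent

Formula mass = 3*55.845 + 2*26.982 + 3*28.085 + 12*15.999 = 497.742 g/mol, of which 191.988 g is O.
So O makes up 191.988/497.742 = 0.3857 of the mass, i.e. 38.57%.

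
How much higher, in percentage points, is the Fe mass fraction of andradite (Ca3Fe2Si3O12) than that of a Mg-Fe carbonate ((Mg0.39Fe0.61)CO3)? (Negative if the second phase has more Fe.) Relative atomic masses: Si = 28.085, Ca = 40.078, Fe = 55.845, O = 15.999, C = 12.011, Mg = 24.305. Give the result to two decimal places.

-10.92 percentage points

Fe in Ca3Fe2Si3O12: molar mass 508.167 g/mol; 2×55.845 = 111.690 g → 21.98 wt%.
Fe in (Mg0.39Fe0.61)CO3: molar mass 103.552 g/mol; 0.61×55.845 = 34.065 g → 32.90 wt%.
Difference = 21.98 − 32.90 = -10.92 percentage points.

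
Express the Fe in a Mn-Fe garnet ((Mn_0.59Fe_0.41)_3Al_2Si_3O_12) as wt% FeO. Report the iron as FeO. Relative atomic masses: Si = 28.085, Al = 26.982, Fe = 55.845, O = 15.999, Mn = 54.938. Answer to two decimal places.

M((Mn_0.59Fe_0.41)_3Al_2Si_3O_12) = 496.137 g/mol; M(FeO) = 71.844 g/mol.
Moles FeO per formula unit = 1.23 Fe ÷ 1 = 1.2300.
FeO fraction = (1.2300 × 71.844) / 496.137 = 88.368/496.137 = 0.1781.

17.81 wt%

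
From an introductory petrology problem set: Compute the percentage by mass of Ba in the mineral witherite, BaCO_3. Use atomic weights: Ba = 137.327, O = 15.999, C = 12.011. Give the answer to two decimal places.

69.59 mass %

Molar mass of BaCO_3: 1×137.327 + 1×12.011 + 3×15.999 = 197.335 g/mol.
Mass of Ba per formula unit: 1 × 137.327 = 137.327 g.
Weight fraction Ba = 137.327 / 197.335 = 0.6959.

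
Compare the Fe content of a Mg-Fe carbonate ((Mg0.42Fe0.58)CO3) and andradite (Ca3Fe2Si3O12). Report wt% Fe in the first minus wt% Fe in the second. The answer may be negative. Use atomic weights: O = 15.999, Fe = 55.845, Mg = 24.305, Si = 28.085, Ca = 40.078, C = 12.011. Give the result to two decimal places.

First mineral: 32.390 g Fe in 102.606 g formula = 31.57 wt% Fe.
Second mineral: 111.690 g Fe in 508.167 g formula = 21.98 wt% Fe.
31.57% − 21.98% gives a difference of 9.59 percentage points.

9.59 percentage points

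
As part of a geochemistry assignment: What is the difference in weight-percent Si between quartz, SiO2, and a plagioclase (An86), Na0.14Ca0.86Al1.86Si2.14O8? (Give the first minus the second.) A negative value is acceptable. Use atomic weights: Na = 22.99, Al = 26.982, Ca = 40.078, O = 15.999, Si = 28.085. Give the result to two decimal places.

24.96 percentage points

M(SiO2) = 60.083 g/mol, so wt% Si = 28.085/60.083 × 100 = 46.74%.
M(Na0.14Ca0.86Al1.86Si2.14O8) = 275.966 g/mol, so wt% Si = 60.102/275.966 × 100 = 21.78%.
46.74 − 21.78 = 24.96 pp.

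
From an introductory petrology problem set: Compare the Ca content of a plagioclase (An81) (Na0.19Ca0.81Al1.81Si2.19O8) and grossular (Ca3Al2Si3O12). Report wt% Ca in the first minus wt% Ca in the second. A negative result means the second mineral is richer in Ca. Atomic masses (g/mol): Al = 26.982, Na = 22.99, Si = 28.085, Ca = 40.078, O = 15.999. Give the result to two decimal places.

-14.89 percentage points

Ca in Na0.19Ca0.81Al1.81Si2.19O8: molar mass 275.167 g/mol; 0.81×40.078 = 32.463 g → 11.80 wt%.
Ca in Ca3Al2Si3O12: molar mass 450.441 g/mol; 3×40.078 = 120.234 g → 26.69 wt%.
Difference = 11.80 − 26.69 = -14.89 percentage points.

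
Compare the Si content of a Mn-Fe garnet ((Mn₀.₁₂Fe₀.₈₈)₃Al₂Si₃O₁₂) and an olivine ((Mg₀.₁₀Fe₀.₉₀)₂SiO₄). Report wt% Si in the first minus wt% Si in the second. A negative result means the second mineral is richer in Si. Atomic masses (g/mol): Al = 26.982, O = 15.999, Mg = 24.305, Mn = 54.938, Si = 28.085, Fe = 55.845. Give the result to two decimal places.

First mineral: 84.255 g Si in 497.415 g formula = 16.94 wt% Si.
Second mineral: 28.085 g Si in 197.463 g formula = 14.22 wt% Si.
16.94% − 14.22% gives a difference of 2.72 percentage points.

2.72 percentage points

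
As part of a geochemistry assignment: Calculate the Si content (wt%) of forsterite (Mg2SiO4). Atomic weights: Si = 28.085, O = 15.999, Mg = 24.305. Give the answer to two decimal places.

Formula mass = 2·24.305 + 1·28.085 + 4·15.999 = 140.691 g/mol, of which 28.085 g is Si.
So Si makes up 28.085/140.691 = 0.1996 of the mass, i.e. 19.96%.

19.96 wt%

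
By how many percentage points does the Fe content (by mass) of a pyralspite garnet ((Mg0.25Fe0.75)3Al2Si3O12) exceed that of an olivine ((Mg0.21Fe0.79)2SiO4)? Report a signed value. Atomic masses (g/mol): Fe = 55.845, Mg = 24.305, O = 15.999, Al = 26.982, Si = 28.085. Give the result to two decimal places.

-19.81 percentage points

Fe in (Mg0.25Fe0.75)3Al2Si3O12: molar mass 474.087 g/mol; 2.25×55.845 = 125.651 g → 26.50 wt%.
Fe in (Mg0.21Fe0.79)2SiO4: molar mass 190.524 g/mol; 1.58×55.845 = 88.235 g → 46.31 wt%.
Difference = 26.50 − 46.31 = -19.81 percentage points.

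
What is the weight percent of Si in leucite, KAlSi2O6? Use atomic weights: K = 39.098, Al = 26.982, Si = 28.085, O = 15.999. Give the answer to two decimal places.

M(KAlSi2O6) = 218.244 g/mol.
Si contributes 2 × 28.085 = 56.170 g per mole.
56.170/218.244 = 0.2574 → 25.74%.

25.74 mass %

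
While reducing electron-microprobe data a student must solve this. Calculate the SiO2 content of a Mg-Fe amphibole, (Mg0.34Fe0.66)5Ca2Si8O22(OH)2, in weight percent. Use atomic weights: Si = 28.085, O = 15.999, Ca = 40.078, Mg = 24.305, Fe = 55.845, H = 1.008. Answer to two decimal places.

M((Mg0.34Fe0.66)5Ca2Si8O22(OH)2) = 916.435 g/mol; M(SiO2) = 60.083 g/mol.
Moles SiO2 per formula unit = 8 Si ÷ 1 = 8.0000.
SiO2 fraction = (8.0000 × 60.083) / 916.435 = 480.664/916.435 = 0.5245.

52.45 wt%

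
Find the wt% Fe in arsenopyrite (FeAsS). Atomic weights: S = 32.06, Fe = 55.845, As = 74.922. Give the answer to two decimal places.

Molar mass of FeAsS: 1·55.845 + 1·74.922 + 1·32.06 = 162.827 g/mol.
Mass of Fe per formula unit: 1 × 55.845 = 55.845 g.
Weight fraction Fe = 55.845 / 162.827 = 0.3430.

34.30 mass %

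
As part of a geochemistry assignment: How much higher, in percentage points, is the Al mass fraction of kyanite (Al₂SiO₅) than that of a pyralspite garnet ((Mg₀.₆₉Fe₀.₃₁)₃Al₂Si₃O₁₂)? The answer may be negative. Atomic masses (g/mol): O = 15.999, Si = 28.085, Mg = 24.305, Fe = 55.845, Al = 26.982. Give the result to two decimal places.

20.82 percentage points

First mineral: 53.964 g Al in 162.044 g formula = 33.30 wt% Al.
Second mineral: 53.964 g Al in 432.454 g formula = 12.48 wt% Al.
33.30% − 12.48% gives a difference of 20.82 percentage points.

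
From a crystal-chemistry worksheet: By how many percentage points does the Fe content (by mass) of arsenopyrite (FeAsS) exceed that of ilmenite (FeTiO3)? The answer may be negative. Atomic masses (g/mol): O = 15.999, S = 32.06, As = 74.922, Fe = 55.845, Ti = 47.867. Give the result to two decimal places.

M(FeAsS) = 162.827 g/mol, so wt% Fe = 55.845/162.827 × 100 = 34.30%.
M(FeTiO3) = 151.709 g/mol, so wt% Fe = 55.845/151.709 × 100 = 36.81%.
34.30 − 36.81 = -2.51 pp.

-2.51 percentage points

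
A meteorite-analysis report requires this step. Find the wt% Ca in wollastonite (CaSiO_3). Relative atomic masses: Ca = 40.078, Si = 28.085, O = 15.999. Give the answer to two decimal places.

Molar mass of CaSiO_3: 1*40.078 + 1*28.085 + 3*15.999 = 116.160 g/mol.
Mass of Ca per formula unit: 1 × 40.078 = 40.078 g.
Weight fraction Ca = 40.078 / 116.160 = 0.3450.

34.50 mass %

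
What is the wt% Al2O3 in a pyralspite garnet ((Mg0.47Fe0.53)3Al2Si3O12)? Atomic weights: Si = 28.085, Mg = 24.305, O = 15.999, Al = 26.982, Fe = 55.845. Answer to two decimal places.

22.49 wt%

Formula mass = 453.271 g/mol.
2 Al → 1.0000 mol Al2O3 per formula unit; M(Al2O3) = 101.961, so Al2O3 mass = 101.961 g.
101.961/453.271 × 100 = 22.49 wt%.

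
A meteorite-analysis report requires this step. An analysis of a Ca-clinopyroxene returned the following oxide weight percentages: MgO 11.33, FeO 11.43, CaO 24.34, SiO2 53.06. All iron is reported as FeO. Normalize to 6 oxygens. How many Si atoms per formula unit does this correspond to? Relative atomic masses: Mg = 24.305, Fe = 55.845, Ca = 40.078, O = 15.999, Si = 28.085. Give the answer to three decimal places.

MgO: 11.33/40.304 = 0.28111 mol → 0.28111 mol Mg, 0.28111 mol O.
FeO: 11.43/71.844 = 0.15909 mol → 0.15909 mol Fe, 0.15909 mol O.
CaO: 24.34/56.077 = 0.43405 mol → 0.43405 mol Ca, 0.43405 mol O.
SiO2: 53.06/60.083 = 0.88311 mol → 0.88311 mol Si, 1.76622 mol O.
Total oxygen = 2.64047 mol. Normalization factor = 6/2.64047 = 2.27232.
Si per 6 O = 0.88311 × 2.27232 = 2.007.

2.007 Si apfu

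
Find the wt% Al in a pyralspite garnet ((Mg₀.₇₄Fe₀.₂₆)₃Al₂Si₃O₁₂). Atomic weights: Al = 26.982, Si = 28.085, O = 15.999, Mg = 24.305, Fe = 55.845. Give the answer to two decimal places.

M((Mg₀.₇₄Fe₀.₂₆)₃Al₂Si₃O₁₂) = 427.723 g/mol.
Al contributes 2 × 26.982 = 53.964 g per mole.
53.964/427.723 = 0.1262 → 12.62%.

12.62 mass %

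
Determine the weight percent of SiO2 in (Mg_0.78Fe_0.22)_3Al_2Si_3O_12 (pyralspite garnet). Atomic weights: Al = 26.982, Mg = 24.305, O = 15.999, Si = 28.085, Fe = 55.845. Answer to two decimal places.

Formula mass = 423.938 g/mol.
3 Si → 3.0000 mol SiO2 per formula unit; M(SiO2) = 60.083, so SiO2 mass = 180.249 g.
180.249/423.938 × 100 = 42.52 wt%.

42.52 wt%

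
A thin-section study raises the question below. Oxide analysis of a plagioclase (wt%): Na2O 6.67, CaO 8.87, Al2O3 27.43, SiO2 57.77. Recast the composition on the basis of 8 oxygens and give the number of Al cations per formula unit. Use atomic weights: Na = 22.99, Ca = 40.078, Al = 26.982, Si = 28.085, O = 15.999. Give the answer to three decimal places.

1.437 Al apfu

Na2O: 6.67/61.979 = 0.10762 mol → 0.21524 mol Na, 0.10762 mol O.
CaO: 8.87/56.077 = 0.15818 mol → 0.15818 mol Ca, 0.15818 mol O.
Al2O3: 27.43/101.961 = 0.26902 mol → 0.53804 mol Al, 0.80706 mol O.
SiO2: 57.77/60.083 = 0.96150 mol → 0.96150 mol Si, 1.92300 mol O.
Total oxygen = 2.99586 mol. Normalization factor = 8/2.99586 = 2.67035.
Al per 8 O = 0.53804 × 2.67035 = 1.437.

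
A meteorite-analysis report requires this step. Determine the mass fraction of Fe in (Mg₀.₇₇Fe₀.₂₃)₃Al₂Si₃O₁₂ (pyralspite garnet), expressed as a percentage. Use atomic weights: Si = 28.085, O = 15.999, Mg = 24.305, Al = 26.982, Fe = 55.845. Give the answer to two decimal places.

M((Mg₀.₇₇Fe₀.₂₃)₃Al₂Si₃O₁₂) = 424.885 g/mol.
Fe contributes 0.69 × 55.845 = 38.533 g per mole.
38.533/424.885 = 0.0907 → 9.07%.

9.07 mass %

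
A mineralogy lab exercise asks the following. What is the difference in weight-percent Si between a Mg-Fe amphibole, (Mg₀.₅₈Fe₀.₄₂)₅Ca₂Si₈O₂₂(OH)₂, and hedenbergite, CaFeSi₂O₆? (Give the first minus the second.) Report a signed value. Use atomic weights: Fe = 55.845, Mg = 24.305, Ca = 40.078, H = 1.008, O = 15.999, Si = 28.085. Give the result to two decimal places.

Si in (Mg₀.₅₈Fe₀.₄₂)₅Ca₂Si₈O₂₂(OH)₂: molar mass 878.587 g/mol; 8×28.085 = 224.680 g → 25.57 wt%.
Si in CaFeSi₂O₆: molar mass 248.087 g/mol; 2×28.085 = 56.170 g → 22.64 wt%.
Difference = 25.57 − 22.64 = 2.93 percentage points.

2.93 percentage points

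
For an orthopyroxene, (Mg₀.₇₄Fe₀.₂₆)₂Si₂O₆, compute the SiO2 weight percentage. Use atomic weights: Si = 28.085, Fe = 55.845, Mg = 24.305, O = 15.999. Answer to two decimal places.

M((Mg₀.₇₄Fe₀.₂₆)₂Si₂O₆) = 217.175 g/mol; M(SiO2) = 60.083 g/mol.
Moles SiO2 per formula unit = 2 Si ÷ 1 = 2.0000.
SiO2 fraction = (2.0000 × 60.083) / 217.175 = 120.166/217.175 = 0.5533.

55.33 wt%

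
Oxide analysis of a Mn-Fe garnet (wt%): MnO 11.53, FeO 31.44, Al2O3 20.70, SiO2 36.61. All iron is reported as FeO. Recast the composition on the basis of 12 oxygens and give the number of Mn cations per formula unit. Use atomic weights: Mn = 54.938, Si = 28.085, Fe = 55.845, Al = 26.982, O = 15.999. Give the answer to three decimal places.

0.803 Mn apfu

11.53 wt% MnO ÷ 70.937 g/mol = 0.16254 mol, giving 0.16254 Mn and 0.16254 O.
31.44 wt% FeO ÷ 71.844 g/mol = 0.43761 mol, giving 0.43761 Fe and 0.43761 O.
20.70 wt% Al2O3 ÷ 101.961 g/mol = 0.20302 mol, giving 0.40604 Al and 0.60906 O.
36.61 wt% SiO2 ÷ 60.083 g/mol = 0.60932 mol, giving 0.60932 Si and 1.21864 O.
Oxygen sums to 2.42785; scaling by 12/2.42785 = 4.94264 puts the formula on 12 O.
Mn: 0.16254 × 4.94264 = 0.803 atoms per formula unit.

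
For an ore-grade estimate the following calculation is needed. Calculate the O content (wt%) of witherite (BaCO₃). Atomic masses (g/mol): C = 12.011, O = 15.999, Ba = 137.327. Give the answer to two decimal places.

M(BaCO₃) = 197.335 g/mol.
O contributes 3 × 15.999 = 47.997 g per mole.
47.997/197.335 = 0.2432 → 24.32%.

24.32 wt%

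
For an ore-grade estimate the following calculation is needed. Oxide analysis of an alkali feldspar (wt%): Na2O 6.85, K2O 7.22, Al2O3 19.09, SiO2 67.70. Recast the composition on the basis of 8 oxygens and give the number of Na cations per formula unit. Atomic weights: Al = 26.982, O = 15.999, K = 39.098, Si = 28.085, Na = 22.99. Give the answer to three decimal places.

0.589 Na apfu

6.85 wt% Na2O ÷ 61.979 g/mol = 0.11052 mol, giving 0.22104 Na and 0.11052 O.
7.22 wt% K2O ÷ 94.195 g/mol = 0.07665 mol, giving 0.15330 K and 0.07665 O.
19.09 wt% Al2O3 ÷ 101.961 g/mol = 0.18723 mol, giving 0.37446 Al and 0.56169 O.
67.70 wt% SiO2 ÷ 60.083 g/mol = 1.12677 mol, giving 1.12677 Si and 2.25354 O.
Oxygen sums to 3.00240; scaling by 8/3.00240 = 2.66454 puts the formula on 8 O.
Na: 0.22104 × 2.66454 = 0.589 atoms per formula unit.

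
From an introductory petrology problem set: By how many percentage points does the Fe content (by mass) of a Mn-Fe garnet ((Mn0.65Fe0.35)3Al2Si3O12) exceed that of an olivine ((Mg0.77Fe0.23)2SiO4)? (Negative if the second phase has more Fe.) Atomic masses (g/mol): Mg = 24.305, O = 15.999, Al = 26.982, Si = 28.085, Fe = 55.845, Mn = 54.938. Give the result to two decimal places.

First mineral: 58.637 g Fe in 495.973 g formula = 11.82 wt% Fe.
Second mineral: 25.689 g Fe in 155.199 g formula = 16.55 wt% Fe.
11.82% − 16.55% gives a difference of -4.73 percentage points.

-4.73 percentage points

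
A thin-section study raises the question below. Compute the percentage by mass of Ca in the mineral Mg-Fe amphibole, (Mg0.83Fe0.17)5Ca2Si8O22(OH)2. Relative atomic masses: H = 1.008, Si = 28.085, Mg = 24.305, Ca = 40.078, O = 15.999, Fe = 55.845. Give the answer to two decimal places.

9.55 wt%

Molar mass of (Mg0.83Fe0.17)5Ca2Si8O22(OH)2: 4.15·24.305 + 0.85·55.845 + 2·40.078 + 8·28.085 + 24·15.999 + 2·1.008 = 839.162 g/mol.
Mass of Ca per formula unit: 2 × 40.078 = 80.156 g.
Weight fraction Ca = 80.156 / 839.162 = 0.0955.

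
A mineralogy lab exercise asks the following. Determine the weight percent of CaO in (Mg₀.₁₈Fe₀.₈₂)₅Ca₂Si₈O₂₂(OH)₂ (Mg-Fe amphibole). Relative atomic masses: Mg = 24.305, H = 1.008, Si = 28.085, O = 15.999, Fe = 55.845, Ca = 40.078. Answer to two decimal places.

11.91 wt%

M((Mg₀.₁₈Fe₀.₈₂)₅Ca₂Si₈O₂₂(OH)₂) = 941.667 g/mol; M(CaO) = 56.077 g/mol.
Moles CaO per formula unit = 2 Ca ÷ 1 = 2.0000.
CaO fraction = (2.0000 × 56.077) / 941.667 = 112.154/941.667 = 0.1191.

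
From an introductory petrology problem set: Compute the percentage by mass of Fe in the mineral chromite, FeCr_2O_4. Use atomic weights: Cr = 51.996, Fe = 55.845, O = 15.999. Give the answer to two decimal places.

Molar mass of FeCr_2O_4: 1·55.845 + 2·51.996 + 4·15.999 = 223.833 g/mol.
Mass of Fe per formula unit: 1 × 55.845 = 55.845 g.
Weight fraction Fe = 55.845 / 223.833 = 0.2495.

24.95 weight percent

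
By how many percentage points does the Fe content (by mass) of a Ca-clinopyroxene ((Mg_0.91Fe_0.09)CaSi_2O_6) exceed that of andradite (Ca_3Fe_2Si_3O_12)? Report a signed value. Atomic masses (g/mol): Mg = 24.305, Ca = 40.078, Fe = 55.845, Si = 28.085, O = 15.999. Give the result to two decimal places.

-19.69 percentage points

Fe in (Mg_0.91Fe_0.09)CaSi_2O_6: molar mass 219.386 g/mol; 0.09×55.845 = 5.026 g → 2.29 wt%.
Fe in Ca_3Fe_2Si_3O_12: molar mass 508.167 g/mol; 2×55.845 = 111.690 g → 21.98 wt%.
Difference = 2.29 − 21.98 = -19.69 percentage points.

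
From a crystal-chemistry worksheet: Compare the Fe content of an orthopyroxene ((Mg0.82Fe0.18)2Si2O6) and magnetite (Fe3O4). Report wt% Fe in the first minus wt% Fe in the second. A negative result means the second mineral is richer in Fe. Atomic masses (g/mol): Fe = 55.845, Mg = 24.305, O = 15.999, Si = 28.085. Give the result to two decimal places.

Fe in (Mg0.82Fe0.18)2Si2O6: molar mass 212.128 g/mol; 0.36×55.845 = 20.104 g → 9.48 wt%.
Fe in Fe3O4: molar mass 231.531 g/mol; 3×55.845 = 167.535 g → 72.36 wt%.
Difference = 9.48 − 72.36 = -62.88 percentage points.

-62.88 percentage points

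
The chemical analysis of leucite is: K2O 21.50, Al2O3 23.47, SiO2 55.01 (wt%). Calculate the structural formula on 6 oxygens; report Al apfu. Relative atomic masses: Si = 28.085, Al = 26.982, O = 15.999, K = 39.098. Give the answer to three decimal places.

1.004 Al apfu

K2O: 21.50/94.195 = 0.22825 mol → 0.45650 mol K, 0.22825 mol O.
Al2O3: 23.47/101.961 = 0.23019 mol → 0.46038 mol Al, 0.69057 mol O.
SiO2: 55.01/60.083 = 0.91557 mol → 0.91557 mol Si, 1.83114 mol O.
Total oxygen = 2.74996 mol. Normalization factor = 6/2.74996 = 2.18185.
Al per 6 O = 0.46038 × 2.18185 = 1.004.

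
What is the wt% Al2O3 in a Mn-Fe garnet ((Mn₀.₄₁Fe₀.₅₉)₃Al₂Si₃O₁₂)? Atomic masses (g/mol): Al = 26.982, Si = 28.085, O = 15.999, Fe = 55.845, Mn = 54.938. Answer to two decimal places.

20.53 wt%

M((Mn₀.₄₁Fe₀.₅₉)₃Al₂Si₃O₁₂) = 496.626 g/mol; M(Al2O3) = 101.961 g/mol.
Moles Al2O3 per formula unit = 2 Al ÷ 2 = 1.0000.
Al2O3 fraction = (1.0000 × 101.961) / 496.626 = 101.961/496.626 = 0.2053.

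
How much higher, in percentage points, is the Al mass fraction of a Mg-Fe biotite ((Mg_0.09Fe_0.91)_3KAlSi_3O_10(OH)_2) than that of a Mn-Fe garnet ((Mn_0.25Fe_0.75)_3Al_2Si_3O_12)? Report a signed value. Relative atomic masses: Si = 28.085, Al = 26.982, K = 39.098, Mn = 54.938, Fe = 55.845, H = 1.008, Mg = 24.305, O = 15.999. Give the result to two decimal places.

M((Mg_0.09Fe_0.91)_3KAlSi_3O_10(OH)_2) = 503.358 g/mol, so wt% Al = 26.982/503.358 × 100 = 5.36%.
M((Mn_0.25Fe_0.75)_3Al_2Si_3O_12) = 497.062 g/mol, so wt% Al = 53.964/497.062 × 100 = 10.86%.
5.36 − 10.86 = -5.50 pp.

-5.50 percentage points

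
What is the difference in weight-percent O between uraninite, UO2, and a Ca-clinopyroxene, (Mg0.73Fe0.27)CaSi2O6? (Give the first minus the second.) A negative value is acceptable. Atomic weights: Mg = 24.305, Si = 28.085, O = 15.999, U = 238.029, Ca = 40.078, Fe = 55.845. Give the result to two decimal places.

O in UO2: molar mass 270.027 g/mol; 2×15.999 = 31.998 g → 11.85 wt%.
O in (Mg0.73Fe0.27)CaSi2O6: molar mass 225.063 g/mol; 6×15.999 = 95.994 g → 42.65 wt%.
Difference = 11.85 − 42.65 = -30.80 percentage points.

-30.80 percentage points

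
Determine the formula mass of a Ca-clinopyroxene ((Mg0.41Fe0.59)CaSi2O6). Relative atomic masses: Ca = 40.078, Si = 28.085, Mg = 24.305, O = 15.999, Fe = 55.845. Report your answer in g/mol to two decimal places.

235.16 g/mol

M = 0.41×24.305 + 0.59×55.845 + 1×40.078 + 2×28.085 + 6×15.999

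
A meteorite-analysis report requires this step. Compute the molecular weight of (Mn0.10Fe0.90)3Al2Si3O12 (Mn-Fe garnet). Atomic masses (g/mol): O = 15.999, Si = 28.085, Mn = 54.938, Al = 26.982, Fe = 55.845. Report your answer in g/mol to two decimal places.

The formula mass is the sum 0.30·54.938 + 2.70·55.845 + 2·26.982 + 3·28.085 + 12·15.999.

497.47 g/mol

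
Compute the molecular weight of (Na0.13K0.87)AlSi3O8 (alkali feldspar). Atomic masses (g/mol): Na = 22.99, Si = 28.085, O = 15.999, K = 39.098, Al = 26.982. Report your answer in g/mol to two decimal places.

276.23 g/mol

The formula mass is the sum 0.13(22.99) + 0.87(39.098) + 1(26.982) + 3(28.085) + 8(15.999).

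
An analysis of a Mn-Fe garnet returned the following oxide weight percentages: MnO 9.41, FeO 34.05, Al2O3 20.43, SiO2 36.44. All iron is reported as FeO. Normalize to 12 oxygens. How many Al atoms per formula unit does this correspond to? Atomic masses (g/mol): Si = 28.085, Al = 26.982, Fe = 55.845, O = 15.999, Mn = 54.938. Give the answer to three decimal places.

MnO: 9.41/70.937 = 0.13265 mol → 0.13265 mol Mn, 0.13265 mol O.
FeO: 34.05/71.844 = 0.47394 mol → 0.47394 mol Fe, 0.47394 mol O.
Al2O3: 20.43/101.961 = 0.20037 mol → 0.40074 mol Al, 0.60111 mol O.
SiO2: 36.44/60.083 = 0.60649 mol → 0.60649 mol Si, 1.21298 mol O.
Total oxygen = 2.42068 mol. Normalization factor = 12/2.42068 = 4.95728.
Al per 12 O = 0.40074 × 4.95728 = 1.987.

1.987 Al apfu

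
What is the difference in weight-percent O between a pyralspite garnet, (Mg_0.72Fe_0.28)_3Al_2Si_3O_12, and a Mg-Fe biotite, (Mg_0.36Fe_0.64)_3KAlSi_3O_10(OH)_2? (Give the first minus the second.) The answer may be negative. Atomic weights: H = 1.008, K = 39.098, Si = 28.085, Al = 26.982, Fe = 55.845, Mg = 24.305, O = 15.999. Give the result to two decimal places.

M((Mg_0.72Fe_0.28)_3Al_2Si_3O_12) = 429.616 g/mol, so wt% O = 191.988/429.616 × 100 = 44.69%.
M((Mg_0.36Fe_0.64)_3KAlSi_3O_10(OH)_2) = 477.811 g/mol, so wt% O = 191.988/477.811 × 100 = 40.18%.
44.69 − 40.18 = 4.51 pp.

4.51 percentage points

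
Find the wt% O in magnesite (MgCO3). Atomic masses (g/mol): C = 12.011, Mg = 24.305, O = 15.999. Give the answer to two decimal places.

Molar mass of MgCO3: 1*24.305 + 1*12.011 + 3*15.999 = 84.313 g/mol.
Mass of O per formula unit: 3 × 15.999 = 47.997 g.
Weight fraction O = 47.997 / 84.313 = 0.5693.

56.93 wt%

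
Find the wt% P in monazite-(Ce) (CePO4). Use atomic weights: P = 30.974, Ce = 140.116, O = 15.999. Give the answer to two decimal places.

13.18 wt%

Molar mass of CePO4: 1*140.116 + 1*30.974 + 4*15.999 = 235.086 g/mol.
Mass of P per formula unit: 1 × 30.974 = 30.974 g.
Weight fraction P = 30.974 / 235.086 = 0.1318.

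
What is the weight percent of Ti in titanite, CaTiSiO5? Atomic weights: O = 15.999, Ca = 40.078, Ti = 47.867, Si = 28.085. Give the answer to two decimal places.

24.42 wt%

Molar mass of CaTiSiO5: 1×40.078 + 1×47.867 + 1×28.085 + 5×15.999 = 196.025 g/mol.
Mass of Ti per formula unit: 1 × 47.867 = 47.867 g.
Weight fraction Ti = 47.867 / 196.025 = 0.2442.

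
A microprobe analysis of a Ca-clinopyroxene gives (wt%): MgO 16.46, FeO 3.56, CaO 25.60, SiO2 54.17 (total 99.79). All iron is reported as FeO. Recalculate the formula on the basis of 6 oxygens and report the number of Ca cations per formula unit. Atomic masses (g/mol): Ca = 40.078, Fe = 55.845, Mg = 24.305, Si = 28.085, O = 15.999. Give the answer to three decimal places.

1.008 Ca apfu

16.46 wt% MgO ÷ 40.304 g/mol = 0.40840 mol, giving 0.40840 Mg and 0.40840 O.
3.56 wt% FeO ÷ 71.844 g/mol = 0.04955 mol, giving 0.04955 Fe and 0.04955 O.
25.60 wt% CaO ÷ 56.077 g/mol = 0.45652 mol, giving 0.45652 Ca and 0.45652 O.
54.17 wt% SiO2 ÷ 60.083 g/mol = 0.90159 mol, giving 0.90159 Si and 1.80318 O.
Oxygen sums to 2.71765; scaling by 6/2.71765 = 2.20779 puts the formula on 6 O.
Ca: 0.45652 × 2.20779 = 1.008 atoms per formula unit.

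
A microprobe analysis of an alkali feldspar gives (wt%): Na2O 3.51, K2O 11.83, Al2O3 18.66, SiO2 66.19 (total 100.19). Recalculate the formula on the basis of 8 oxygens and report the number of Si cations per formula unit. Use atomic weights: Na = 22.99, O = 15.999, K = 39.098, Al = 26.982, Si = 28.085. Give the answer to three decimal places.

3.003 Si apfu

3.51 wt% Na2O ÷ 61.979 g/mol = 0.05663 mol, giving 0.11326 Na and 0.05663 O.
11.83 wt% K2O ÷ 94.195 g/mol = 0.12559 mol, giving 0.25118 K and 0.12559 O.
18.66 wt% Al2O3 ÷ 101.961 g/mol = 0.18301 mol, giving 0.36602 Al and 0.54903 O.
66.19 wt% SiO2 ÷ 60.083 g/mol = 1.10164 mol, giving 1.10164 Si and 2.20328 O.
Oxygen sums to 2.93453; scaling by 8/2.93453 = 2.72616 puts the formula on 8 O.
Si: 1.10164 × 2.72616 = 3.003 atoms per formula unit.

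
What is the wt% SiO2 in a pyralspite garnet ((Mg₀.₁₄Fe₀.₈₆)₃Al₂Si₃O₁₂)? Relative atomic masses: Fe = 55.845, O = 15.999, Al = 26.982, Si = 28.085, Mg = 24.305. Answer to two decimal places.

M((Mg₀.₁₄Fe₀.₈₆)₃Al₂Si₃O₁₂) = 484.495 g/mol; M(SiO2) = 60.083 g/mol.
Moles SiO2 per formula unit = 3 Si ÷ 1 = 3.0000.
SiO2 fraction = (3.0000 × 60.083) / 484.495 = 180.249/484.495 = 0.3720.

37.20 wt%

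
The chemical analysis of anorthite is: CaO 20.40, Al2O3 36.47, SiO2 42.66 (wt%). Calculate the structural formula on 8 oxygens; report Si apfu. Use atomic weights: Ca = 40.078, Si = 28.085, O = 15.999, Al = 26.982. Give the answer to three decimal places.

CaO (M=56.077): mol = 0.36379; Ca = 0.36379, O = 0.36379.
Al2O3 (M=101.961): mol = 0.35769; Al = 0.71538, O = 1.07307.
SiO2 (M=60.083): mol = 0.71002; Si = 0.71002, O = 1.42004.
ΣO = 2.85690; factor = 8/ΣO = 2.80024.
Si apfu = 0.71002 × 2.80024 = 1.988.

1.988 Si apfu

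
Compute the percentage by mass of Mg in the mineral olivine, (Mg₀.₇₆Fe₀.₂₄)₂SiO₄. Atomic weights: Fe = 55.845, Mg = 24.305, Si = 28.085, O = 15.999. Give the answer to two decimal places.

Molar mass of (Mg₀.₇₆Fe₀.₂₄)₂SiO₄: 1.52·24.305 + 0.48·55.845 + 1·28.085 + 4·15.999 = 155.830 g/mol.
Mass of Mg per formula unit: 1.52 × 24.305 = 36.944 g.
Weight fraction Mg = 36.944 / 155.830 = 0.2371.

23.71 mass %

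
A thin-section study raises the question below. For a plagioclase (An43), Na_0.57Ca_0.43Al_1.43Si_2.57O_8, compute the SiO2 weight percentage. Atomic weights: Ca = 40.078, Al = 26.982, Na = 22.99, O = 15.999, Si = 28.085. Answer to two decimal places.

Molar mass of Na_0.57Ca_0.43Al_1.43Si_2.57O_8 = 0.57·22.99 + 0.43·40.078 + 1.43·26.982 + 2.57·28.085 + 8·15.999 = 269.093 g/mol.
Each formula unit contains 2.57 Si, equivalent to 2.57/1 = 2.5700 mol SiO2.
M(SiO2) = 1×28.085 + 2×15.999 = 60.083 g/mol.
Mass of SiO2 per formula unit = 2.5700 × 60.083 = 154.413 g.
SiO2 wt% = 154.413 / 269.093 × 100 = 57.38%.

57.38 wt%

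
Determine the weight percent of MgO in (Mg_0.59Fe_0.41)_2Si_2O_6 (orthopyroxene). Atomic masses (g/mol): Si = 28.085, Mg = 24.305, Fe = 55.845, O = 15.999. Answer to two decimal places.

M((Mg_0.59Fe_0.41)_2Si_2O_6) = 226.637 g/mol; M(MgO) = 40.304 g/mol.
Moles MgO per formula unit = 1.18 Mg ÷ 1 = 1.1800.
MgO fraction = (1.1800 × 40.304) / 226.637 = 47.559/226.637 = 0.2098.

20.98 wt%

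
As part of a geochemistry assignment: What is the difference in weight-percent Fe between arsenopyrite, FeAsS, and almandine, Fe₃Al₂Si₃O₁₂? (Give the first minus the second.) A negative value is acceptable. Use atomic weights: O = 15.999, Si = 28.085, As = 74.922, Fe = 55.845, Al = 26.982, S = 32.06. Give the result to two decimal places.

0.64 percentage points

M(FeAsS) = 162.827 g/mol, so wt% Fe = 55.845/162.827 × 100 = 34.30%.
M(Fe₃Al₂Si₃O₁₂) = 497.742 g/mol, so wt% Fe = 167.535/497.742 × 100 = 33.66%.
34.30 − 33.66 = 0.64 pp.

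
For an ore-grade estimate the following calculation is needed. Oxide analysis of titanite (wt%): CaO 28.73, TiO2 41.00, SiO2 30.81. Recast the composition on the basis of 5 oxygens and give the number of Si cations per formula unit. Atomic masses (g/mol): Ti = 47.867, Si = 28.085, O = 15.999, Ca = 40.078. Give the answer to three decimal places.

1.000 Si apfu

28.73 wt% CaO ÷ 56.077 g/mol = 0.51233 mol, giving 0.51233 Ca and 0.51233 O.
41.00 wt% TiO2 ÷ 79.865 g/mol = 0.51337 mol, giving 0.51337 Ti and 1.02674 O.
30.81 wt% SiO2 ÷ 60.083 g/mol = 0.51279 mol, giving 0.51279 Si and 1.02558 O.
Oxygen sums to 2.56465; scaling by 5/2.56465 = 1.94958 puts the formula on 5 O.
Si: 0.51279 × 1.94958 = 1.000 atoms per formula unit.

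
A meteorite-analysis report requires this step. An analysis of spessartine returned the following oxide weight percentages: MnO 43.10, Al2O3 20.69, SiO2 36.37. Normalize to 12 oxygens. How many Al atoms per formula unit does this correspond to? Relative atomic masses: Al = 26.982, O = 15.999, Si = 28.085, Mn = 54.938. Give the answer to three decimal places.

2.007 Al apfu

43.10 wt% MnO ÷ 70.937 g/mol = 0.60758 mol, giving 0.60758 Mn and 0.60758 O.
20.69 wt% Al2O3 ÷ 101.961 g/mol = 0.20292 mol, giving 0.40584 Al and 0.60876 O.
36.37 wt% SiO2 ÷ 60.083 g/mol = 0.60533 mol, giving 0.60533 Si and 1.21066 O.
Oxygen sums to 2.42700; scaling by 12/2.42700 = 4.94438 puts the formula on 12 O.
Al: 0.40584 × 4.94438 = 2.007 atoms per formula unit.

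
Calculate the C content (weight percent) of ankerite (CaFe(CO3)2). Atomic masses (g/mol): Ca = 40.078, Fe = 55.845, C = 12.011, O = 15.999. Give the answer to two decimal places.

11.12 weight percent

M(CaFe(CO3)2) = 215.939 g/mol.
C contributes 2 × 12.011 = 24.022 g per mole.
24.022/215.939 = 0.1112 → 11.12%.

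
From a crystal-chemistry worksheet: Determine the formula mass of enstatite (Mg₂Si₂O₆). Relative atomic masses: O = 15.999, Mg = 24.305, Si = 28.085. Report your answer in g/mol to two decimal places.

Mg: 2 × 24.305 = 48.6100
Si: 2 × 28.085 = 56.1700
O: 6 × 15.999 = 95.9940
Summing the contributions gives the formula mass.

200.77 g/mol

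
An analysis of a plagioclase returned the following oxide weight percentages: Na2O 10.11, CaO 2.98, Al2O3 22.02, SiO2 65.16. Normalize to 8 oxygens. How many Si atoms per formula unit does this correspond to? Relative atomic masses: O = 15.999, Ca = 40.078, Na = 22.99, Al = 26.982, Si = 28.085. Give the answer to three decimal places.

2.860 Si apfu

Na2O: 10.11/61.979 = 0.16312 mol → 0.32624 mol Na, 0.16312 mol O.
CaO: 2.98/56.077 = 0.05314 mol → 0.05314 mol Ca, 0.05314 mol O.
Al2O3: 22.02/101.961 = 0.21596 mol → 0.43192 mol Al, 0.64788 mol O.
SiO2: 65.16/60.083 = 1.08450 mol → 1.08450 mol Si, 2.16900 mol O.
Total oxygen = 3.03314 mol. Normalization factor = 8/3.03314 = 2.63753.
Si per 8 O = 1.08450 × 2.63753 = 2.860.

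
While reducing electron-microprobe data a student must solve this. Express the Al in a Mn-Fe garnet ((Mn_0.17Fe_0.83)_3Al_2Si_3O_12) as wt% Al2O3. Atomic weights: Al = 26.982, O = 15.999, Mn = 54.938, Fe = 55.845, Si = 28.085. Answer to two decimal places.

20.50 wt%

Formula mass = 497.279 g/mol.
2 Al → 1.0000 mol Al2O3 per formula unit; M(Al2O3) = 101.961, so Al2O3 mass = 101.961 g.
101.961/497.279 × 100 = 20.50 wt%.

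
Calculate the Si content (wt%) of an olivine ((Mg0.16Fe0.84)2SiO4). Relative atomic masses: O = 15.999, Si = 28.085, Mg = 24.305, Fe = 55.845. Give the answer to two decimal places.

M((Mg0.16Fe0.84)2SiO4) = 193.678 g/mol.
Si contributes 1 × 28.085 = 28.085 g per mole.
28.085/193.678 = 0.1450 → 14.50%.

14.50 wt%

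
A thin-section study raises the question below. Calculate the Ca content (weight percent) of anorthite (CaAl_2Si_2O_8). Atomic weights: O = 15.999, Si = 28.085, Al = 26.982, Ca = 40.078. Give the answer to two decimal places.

14.41 weight percent

Molar mass of CaAl_2Si_2O_8: 1*40.078 + 2*26.982 + 2*28.085 + 8*15.999 = 278.204 g/mol.
Mass of Ca per formula unit: 1 × 40.078 = 40.078 g.
Weight fraction Ca = 40.078 / 278.204 = 0.1441.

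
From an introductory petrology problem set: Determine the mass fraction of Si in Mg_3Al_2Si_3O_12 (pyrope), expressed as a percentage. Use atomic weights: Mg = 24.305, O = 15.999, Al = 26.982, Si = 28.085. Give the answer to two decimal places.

20.90 wt%

Formula mass = 3*24.305 + 2*26.982 + 3*28.085 + 12*15.999 = 403.122 g/mol, of which 84.255 g is Si.
So Si makes up 84.255/403.122 = 0.2090 of the mass, i.e. 20.90%.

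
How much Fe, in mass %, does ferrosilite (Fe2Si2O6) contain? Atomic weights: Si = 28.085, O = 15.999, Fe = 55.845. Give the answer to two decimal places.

42.33 mass %

Formula mass = 2*55.845 + 2*28.085 + 6*15.999 = 263.854 g/mol, of which 111.690 g is Fe.
So Fe makes up 111.690/263.854 = 0.4233 of the mass, i.e. 42.33%.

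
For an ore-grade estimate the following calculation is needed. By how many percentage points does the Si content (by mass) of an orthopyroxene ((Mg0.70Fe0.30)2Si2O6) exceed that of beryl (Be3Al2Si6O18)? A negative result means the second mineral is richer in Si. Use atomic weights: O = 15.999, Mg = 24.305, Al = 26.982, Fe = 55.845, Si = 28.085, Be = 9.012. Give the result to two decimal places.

-5.78 percentage points

First mineral: 56.170 g Si in 219.698 g formula = 25.57 wt% Si.
Second mineral: 168.510 g Si in 537.492 g formula = 31.35 wt% Si.
25.57% − 31.35% gives a difference of -5.78 percentage points.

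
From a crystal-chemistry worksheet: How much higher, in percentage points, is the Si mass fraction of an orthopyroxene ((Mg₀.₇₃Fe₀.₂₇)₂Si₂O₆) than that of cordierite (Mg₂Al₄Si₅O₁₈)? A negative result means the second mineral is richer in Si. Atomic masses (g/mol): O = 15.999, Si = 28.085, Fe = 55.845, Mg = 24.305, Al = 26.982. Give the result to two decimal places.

Si in (Mg₀.₇₃Fe₀.₂₇)₂Si₂O₆: molar mass 217.806 g/mol; 2×28.085 = 56.170 g → 25.79 wt%.
Si in Mg₂Al₄Si₅O₁₈: molar mass 584.945 g/mol; 5×28.085 = 140.425 g → 24.01 wt%.
Difference = 25.79 − 24.01 = 1.78 percentage points.

1.78 percentage points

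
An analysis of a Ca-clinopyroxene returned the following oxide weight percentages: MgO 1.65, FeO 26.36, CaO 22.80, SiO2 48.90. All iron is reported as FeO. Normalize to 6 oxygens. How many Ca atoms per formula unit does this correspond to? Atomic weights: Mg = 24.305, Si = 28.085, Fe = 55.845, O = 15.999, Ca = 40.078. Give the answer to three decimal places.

MgO: 1.65/40.304 = 0.04094 mol → 0.04094 mol Mg, 0.04094 mol O.
FeO: 26.36/71.844 = 0.36691 mol → 0.36691 mol Fe, 0.36691 mol O.
CaO: 22.80/56.077 = 0.40658 mol → 0.40658 mol Ca, 0.40658 mol O.
SiO2: 48.90/60.083 = 0.81387 mol → 0.81387 mol Si, 1.62774 mol O.
Total oxygen = 2.44217 mol. Normalization factor = 6/2.44217 = 2.45683.
Ca per 6 O = 0.40658 × 2.45683 = 0.999.

0.999 Ca apfu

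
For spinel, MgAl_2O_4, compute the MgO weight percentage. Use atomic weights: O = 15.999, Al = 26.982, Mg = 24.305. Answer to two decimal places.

Molar mass of MgAl_2O_4 = 1×24.305 + 2×26.982 + 4×15.999 = 142.265 g/mol.
Each formula unit contains 1 Mg, equivalent to 1/1 = 1.0000 mol MgO.
M(MgO) = 1×24.305 + 1×15.999 = 40.304 g/mol.
Mass of MgO per formula unit = 1.0000 × 40.304 = 40.304 g.
MgO wt% = 40.304 / 142.265 × 100 = 28.33%.

28.33 wt%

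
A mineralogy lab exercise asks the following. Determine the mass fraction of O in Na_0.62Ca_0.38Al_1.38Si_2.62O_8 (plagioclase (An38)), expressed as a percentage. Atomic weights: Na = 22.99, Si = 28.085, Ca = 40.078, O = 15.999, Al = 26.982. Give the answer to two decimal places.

Molar mass of Na_0.62Ca_0.38Al_1.38Si_2.62O_8: 0.62·22.99 + 0.38·40.078 + 1.38·26.982 + 2.62·28.085 + 8·15.999 = 268.293 g/mol.
Mass of O per formula unit: 8 × 15.999 = 127.992 g.
Weight fraction O = 127.992 / 268.293 = 0.4771.

47.71 weight percent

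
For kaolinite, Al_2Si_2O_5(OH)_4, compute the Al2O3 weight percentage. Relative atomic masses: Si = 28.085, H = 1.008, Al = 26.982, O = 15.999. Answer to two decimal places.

39.50 wt%

M(Al_2Si_2O_5(OH)_4) = 258.157 g/mol; M(Al2O3) = 101.961 g/mol.
Moles Al2O3 per formula unit = 2 Al ÷ 2 = 1.0000.
Al2O3 fraction = (1.0000 × 101.961) / 258.157 = 101.961/258.157 = 0.3950.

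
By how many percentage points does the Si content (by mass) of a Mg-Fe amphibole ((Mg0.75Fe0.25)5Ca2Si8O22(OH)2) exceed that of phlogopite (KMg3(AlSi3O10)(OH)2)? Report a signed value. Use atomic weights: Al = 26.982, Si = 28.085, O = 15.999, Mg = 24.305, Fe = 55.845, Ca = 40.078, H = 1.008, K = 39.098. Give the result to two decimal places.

First mineral: 224.680 g Si in 851.778 g formula = 26.38 wt% Si.
Second mineral: 84.255 g Si in 417.254 g formula = 20.19 wt% Si.
26.38% − 20.19% gives a difference of 6.19 percentage points.

6.19 percentage points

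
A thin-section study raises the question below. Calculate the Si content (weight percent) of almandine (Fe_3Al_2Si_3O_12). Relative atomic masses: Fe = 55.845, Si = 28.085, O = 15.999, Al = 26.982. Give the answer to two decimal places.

M(Fe_3Al_2Si_3O_12) = 497.742 g/mol.
Si contributes 3 × 28.085 = 84.255 g per mole.
84.255/497.742 = 0.1693 → 16.93%.

16.93 weight percent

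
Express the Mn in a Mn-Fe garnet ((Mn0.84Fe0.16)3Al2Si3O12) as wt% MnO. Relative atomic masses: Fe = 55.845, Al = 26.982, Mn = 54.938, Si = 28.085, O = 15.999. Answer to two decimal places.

Formula mass = 495.456 g/mol.
2.52 Mn → 2.5200 mol MnO per formula unit; M(MnO) = 70.937, so MnO mass = 178.761 g.
178.761/495.456 × 100 = 36.08 wt%.

36.08 wt%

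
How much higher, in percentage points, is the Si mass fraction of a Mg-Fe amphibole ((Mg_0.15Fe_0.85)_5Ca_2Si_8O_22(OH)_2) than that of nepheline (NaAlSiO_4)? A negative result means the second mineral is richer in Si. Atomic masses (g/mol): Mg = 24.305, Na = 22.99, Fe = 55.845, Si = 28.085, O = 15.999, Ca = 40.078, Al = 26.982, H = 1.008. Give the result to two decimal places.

M((Mg_0.15Fe_0.85)_5Ca_2Si_8O_22(OH)_2) = 946.398 g/mol, so wt% Si = 224.680/946.398 × 100 = 23.74%.
M(NaAlSiO_4) = 142.053 g/mol, so wt% Si = 28.085/142.053 × 100 = 19.77%.
23.74 − 19.77 = 3.97 pp.

3.97 percentage points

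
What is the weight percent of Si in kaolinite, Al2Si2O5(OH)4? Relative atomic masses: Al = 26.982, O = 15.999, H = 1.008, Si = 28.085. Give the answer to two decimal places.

Molar mass of Al2Si2O5(OH)4: 2*26.982 + 2*28.085 + 9*15.999 + 4*1.008 = 258.157 g/mol.
Mass of Si per formula unit: 2 × 28.085 = 56.170 g.
Weight fraction Si = 56.170 / 258.157 = 0.2176.

21.76 mass %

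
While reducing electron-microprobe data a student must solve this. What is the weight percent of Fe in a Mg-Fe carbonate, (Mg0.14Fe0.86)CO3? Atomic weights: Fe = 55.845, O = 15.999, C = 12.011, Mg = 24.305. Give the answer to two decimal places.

43.10 mass %

Molar mass of (Mg0.14Fe0.86)CO3: 0.14×24.305 + 0.86×55.845 + 1×12.011 + 3×15.999 = 111.437 g/mol.
Mass of Fe per formula unit: 0.86 × 55.845 = 48.027 g.
Weight fraction Fe = 48.027 / 111.437 = 0.4310.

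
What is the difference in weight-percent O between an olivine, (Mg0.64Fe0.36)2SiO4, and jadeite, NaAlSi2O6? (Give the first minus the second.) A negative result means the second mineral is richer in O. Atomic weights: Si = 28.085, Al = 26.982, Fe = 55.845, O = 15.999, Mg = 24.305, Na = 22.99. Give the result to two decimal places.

First mineral: 63.996 g O in 163.400 g formula = 39.17 wt% O.
Second mineral: 95.994 g O in 202.136 g formula = 47.49 wt% O.
39.17% − 47.49% gives a difference of -8.32 percentage points.

-8.32 percentage points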